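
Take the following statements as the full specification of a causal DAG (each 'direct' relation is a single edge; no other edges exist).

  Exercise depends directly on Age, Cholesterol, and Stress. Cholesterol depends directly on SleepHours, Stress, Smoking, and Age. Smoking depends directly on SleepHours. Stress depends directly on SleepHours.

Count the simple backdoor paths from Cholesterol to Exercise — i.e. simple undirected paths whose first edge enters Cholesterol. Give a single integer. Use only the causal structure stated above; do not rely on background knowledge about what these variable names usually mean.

4

A backdoor path from Cholesterol to Exercise is any simple undirected path whose first edge points into Cholesterol (i.e. leaves Cholesterol via a parent).
Parents of Cholesterol: {Age, SleepHours, Smoking, Stress}.
Enumerating:
  P1: Cholesterol <- SleepHours -> Stress -> Exercise
  P2: Cholesterol <- Smoking <- SleepHours -> Stress -> Exercise
  P3: Cholesterol <- Stress -> Exercise
  P4: Cholesterol <- Age -> Exercise
That exhausts the simple backdoor paths. Count: 4.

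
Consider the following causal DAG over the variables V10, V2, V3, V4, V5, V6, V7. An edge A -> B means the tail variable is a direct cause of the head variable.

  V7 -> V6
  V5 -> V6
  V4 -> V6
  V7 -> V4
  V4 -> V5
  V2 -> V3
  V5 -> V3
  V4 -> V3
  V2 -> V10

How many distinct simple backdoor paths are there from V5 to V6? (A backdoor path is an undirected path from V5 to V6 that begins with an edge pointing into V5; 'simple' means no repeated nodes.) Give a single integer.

2

A backdoor path from V5 to V6 is any simple undirected path whose first edge points into V5 (i.e. leaves V5 via a parent).
Parents of V5: {V4}.
Enumerating:
  P1: V5 <- V4 <- V7 -> V6
  P2: V5 <- V4 -> V6
That exhausts the simple backdoor paths. Count: 2.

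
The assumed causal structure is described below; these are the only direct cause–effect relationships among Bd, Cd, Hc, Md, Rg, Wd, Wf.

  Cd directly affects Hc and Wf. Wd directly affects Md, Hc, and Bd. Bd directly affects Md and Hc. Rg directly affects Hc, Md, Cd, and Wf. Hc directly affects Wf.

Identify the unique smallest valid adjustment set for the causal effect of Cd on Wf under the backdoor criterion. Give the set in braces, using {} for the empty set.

{Rg}

Variables eligible for adjustment (non-descendants of Cd, excluding Cd and Wf): {Bd, Md, Rg, Wd}.
Backdoor paths from Cd to Wf:
  P1: Cd <- Rg -> Md <- Wd -> Bd -> Hc -> Wf
  P2: Cd <- Rg -> Md <- Wd -> Hc -> Wf
  P3: Cd <- Rg -> Md <- Bd <- Wd -> Hc -> Wf
  P4: Cd <- Rg -> Md <- Bd -> Hc -> Wf
  P5: Cd <- Rg -> Hc -> Wf
  P6: Cd <- Rg -> Wf
The empty set is not sufficient: P5 (Cd <- Rg -> Hc -> Wf) has no collider blocking it and no conditioned non-collider, so it is open.
Try {Rg}:
  P1: blocked at fork node Rg ∈ conditioning set.
  P2: blocked at fork node Rg ∈ conditioning set.
  P3: blocked at fork node Rg ∈ conditioning set.
  P4: blocked at fork node Rg ∈ conditioning set.
  P5: blocked at fork node Rg ∈ conditioning set.
  P6: blocked at fork node Rg ∈ conditioning set.
{Rg} contains no descendant of Cd and blocks every backdoor path.
No other singleton works — e.g. {Wd} leaves P5 open — so {Rg} is the unique smallest valid adjustment set.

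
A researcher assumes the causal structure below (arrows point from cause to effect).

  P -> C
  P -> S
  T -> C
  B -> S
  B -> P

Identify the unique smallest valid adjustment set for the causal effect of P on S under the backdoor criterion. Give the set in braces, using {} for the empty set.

{B}

Variables eligible for adjustment (non-descendants of P, excluding P and S): {B, T}.
Backdoor paths from P to S:
  P1: P <- B -> S
The empty set is not sufficient: P1 (P <- B -> S) has no collider blocking it and no conditioned non-collider, so it is open.
Try {B}:
  P1: blocked at fork node B ∈ conditioning set.
{B} contains no descendant of P and blocks every backdoor path.
No other singleton works — e.g. {T} leaves P1 open — so {B} is the unique smallest valid adjustment set.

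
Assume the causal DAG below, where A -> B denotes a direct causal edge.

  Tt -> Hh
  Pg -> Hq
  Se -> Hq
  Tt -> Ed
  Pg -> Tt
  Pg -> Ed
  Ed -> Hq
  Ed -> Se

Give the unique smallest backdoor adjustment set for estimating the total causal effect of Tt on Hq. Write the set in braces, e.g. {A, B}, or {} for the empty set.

{Pg}

Variables eligible for adjustment (non-descendants of Tt, excluding Tt and Hq): {Pg}.
Backdoor paths from Tt to Hq:
  P1: Tt <- Pg -> Ed -> Se -> Hq
  P2: Tt <- Pg -> Ed -> Hq
  P3: Tt <- Pg -> Hq
The empty set is not sufficient: P1 (Tt <- Pg -> Ed -> Se -> Hq) has no collider blocking it and no conditioned non-collider, so it is open.
Try {Pg}:
  P1: blocked at fork node Pg ∈ conditioning set.
  P2: blocked at fork node Pg ∈ conditioning set.
  P3: blocked at fork node Pg ∈ conditioning set.
{Pg} contains no descendant of Tt and blocks every backdoor path.
{Pg} is the unique smallest valid adjustment set.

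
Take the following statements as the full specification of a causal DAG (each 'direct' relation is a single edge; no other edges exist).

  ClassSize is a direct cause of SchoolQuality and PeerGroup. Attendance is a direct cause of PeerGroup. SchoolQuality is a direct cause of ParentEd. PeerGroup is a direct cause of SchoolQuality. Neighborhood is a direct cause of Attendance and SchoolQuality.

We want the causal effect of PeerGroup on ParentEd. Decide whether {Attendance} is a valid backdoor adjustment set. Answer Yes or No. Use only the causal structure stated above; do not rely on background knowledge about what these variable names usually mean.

Backdoor paths from PeerGroup to ParentEd (paths whose first edge points into PeerGroup):
  P1: PeerGroup <- ClassSize -> SchoolQuality -> ParentEd
  P2: PeerGroup <- Attendance <- Neighborhood -> SchoolQuality -> ParentEd
Condition 1 (no descendant of PeerGroup in the set): holds — descendants of PeerGroup are {ParentEd, SchoolQuality}; none are in {Attendance}.
Condition 2 (every backdoor path blocked by {Attendance}):
  P1: open — no interior node is in the conditioning set.
  P2: blocked at chain node Attendance ∈ conditioning set.
{Attendance} does not satisfy the backdoor criterion.

No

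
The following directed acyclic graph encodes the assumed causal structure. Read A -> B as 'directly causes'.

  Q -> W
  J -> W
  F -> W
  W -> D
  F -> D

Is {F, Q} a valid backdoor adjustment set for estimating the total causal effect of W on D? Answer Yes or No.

Backdoor paths from W to D (paths whose first edge points into W):
  P1: W <- F -> D
Condition 1 (no descendant of W in the set): holds — descendants of W are {D}; none are in {F, Q}.
Condition 2 (every backdoor path blocked by {F, Q}):
  P1: blocked at fork node F ∈ conditioning set.
{F, Q} satisfies the backdoor criterion.

Yes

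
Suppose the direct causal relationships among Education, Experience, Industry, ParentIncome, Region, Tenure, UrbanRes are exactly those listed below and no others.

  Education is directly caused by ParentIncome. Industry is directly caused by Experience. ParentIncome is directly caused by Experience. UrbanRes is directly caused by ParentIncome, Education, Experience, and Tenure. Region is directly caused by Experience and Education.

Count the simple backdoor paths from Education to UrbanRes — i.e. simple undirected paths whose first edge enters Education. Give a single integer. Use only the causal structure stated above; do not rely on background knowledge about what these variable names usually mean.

2

A backdoor path from Education to UrbanRes is any simple undirected path whose first edge points into Education (i.e. leaves Education via a parent).
Parents of Education: {ParentIncome}.
Enumerating:
  P1: Education <- ParentIncome <- Experience -> UrbanRes
  P2: Education <- ParentIncome -> UrbanRes
That exhausts the simple backdoor paths. Count: 2.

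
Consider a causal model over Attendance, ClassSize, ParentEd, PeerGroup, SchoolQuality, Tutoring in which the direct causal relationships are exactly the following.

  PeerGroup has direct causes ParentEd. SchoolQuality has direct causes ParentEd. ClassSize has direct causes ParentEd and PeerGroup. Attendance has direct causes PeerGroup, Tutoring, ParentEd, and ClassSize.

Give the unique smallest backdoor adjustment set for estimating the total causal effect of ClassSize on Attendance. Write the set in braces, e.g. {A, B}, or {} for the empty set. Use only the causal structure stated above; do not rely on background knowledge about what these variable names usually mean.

{ParentEd, PeerGroup}

Variables eligible for adjustment (non-descendants of ClassSize, excluding ClassSize and Attendance): {ParentEd, PeerGroup, SchoolQuality, Tutoring}.
Backdoor paths from ClassSize to Attendance:
  P1: ClassSize <- ParentEd -> PeerGroup -> Attendance
  P2: ClassSize <- ParentEd -> Attendance
  P3: ClassSize <- PeerGroup <- ParentEd -> Attendance
  P4: ClassSize <- PeerGroup -> Attendance
The empty set is not sufficient: P1 (ClassSize <- ParentEd -> PeerGroup -> Attendance) has no collider blocking it and no conditioned non-collider, so it is open.
Try {ParentEd, PeerGroup}:
  P1: blocked at fork node ParentEd ∈ conditioning set.
  P2: blocked at fork node ParentEd ∈ conditioning set.
  P3: blocked at chain node PeerGroup ∈ conditioning set.
  P4: blocked at fork node PeerGroup ∈ conditioning set.
{ParentEd, PeerGroup} contains no descendant of ClassSize and blocks every backdoor path.
Every element of {ParentEd, PeerGroup} is needed (dropping ParentEd leaves P2 open; dropping PeerGroup leaves P4 open), so no proper subset is valid.
Among all size-2 subsets of the eligible variables, only {ParentEd, PeerGroup} blocks every backdoor path, so it is the unique smallest valid adjustment set.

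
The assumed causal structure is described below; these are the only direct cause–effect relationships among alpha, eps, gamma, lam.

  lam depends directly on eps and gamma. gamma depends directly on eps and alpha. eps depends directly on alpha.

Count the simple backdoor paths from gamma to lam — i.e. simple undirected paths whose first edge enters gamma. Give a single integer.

A backdoor path from gamma to lam is any simple undirected path whose first edge points into gamma (i.e. leaves gamma via a parent).
Parents of gamma: {alpha, eps}.
Enumerating:
  P1: gamma <- alpha -> eps -> lam
  P2: gamma <- eps -> lam
That exhausts the simple backdoor paths. Count: 2.

2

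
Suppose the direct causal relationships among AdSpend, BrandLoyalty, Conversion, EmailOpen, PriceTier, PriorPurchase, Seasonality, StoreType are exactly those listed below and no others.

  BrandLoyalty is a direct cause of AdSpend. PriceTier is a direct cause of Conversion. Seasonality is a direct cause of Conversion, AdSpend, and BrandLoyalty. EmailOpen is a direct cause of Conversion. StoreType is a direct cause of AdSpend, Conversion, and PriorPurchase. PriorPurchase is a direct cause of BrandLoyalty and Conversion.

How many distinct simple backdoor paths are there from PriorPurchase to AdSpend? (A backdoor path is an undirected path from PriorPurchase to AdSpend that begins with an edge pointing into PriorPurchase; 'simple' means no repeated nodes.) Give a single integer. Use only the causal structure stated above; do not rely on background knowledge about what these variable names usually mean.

3

A backdoor path from PriorPurchase to AdSpend is any simple undirected path whose first edge points into PriorPurchase (i.e. leaves PriorPurchase via a parent).
Parents of PriorPurchase: {StoreType}.
Enumerating:
  P1: PriorPurchase <- StoreType -> AdSpend
  P2: PriorPurchase <- StoreType -> Conversion <- Seasonality -> BrandLoyalty -> AdSpend
  P3: PriorPurchase <- StoreType -> Conversion <- Seasonality -> AdSpend
That exhausts the simple backdoor paths. Count: 3.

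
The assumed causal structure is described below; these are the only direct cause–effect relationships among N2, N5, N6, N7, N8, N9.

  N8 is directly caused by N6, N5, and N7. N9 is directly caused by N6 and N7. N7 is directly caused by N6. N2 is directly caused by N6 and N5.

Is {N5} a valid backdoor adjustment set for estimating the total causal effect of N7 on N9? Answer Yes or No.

Backdoor paths from N7 to N9 (paths whose first edge points into N7):
  P1: N7 <- N6 -> N9
Condition 1 (no descendant of N7 in the set): holds — descendants of N7 are {N8, N9}; none are in {N5}.
Condition 2 (every backdoor path blocked by {N5}):
  P1: open — no interior node is in the conditioning set.
{N5} does not satisfy the backdoor criterion.

No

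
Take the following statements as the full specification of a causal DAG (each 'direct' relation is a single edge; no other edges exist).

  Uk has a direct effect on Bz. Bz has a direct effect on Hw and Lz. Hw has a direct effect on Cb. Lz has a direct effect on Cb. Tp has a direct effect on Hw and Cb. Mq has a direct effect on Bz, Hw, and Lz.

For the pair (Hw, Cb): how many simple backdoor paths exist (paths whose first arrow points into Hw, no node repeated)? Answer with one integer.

5

A backdoor path from Hw to Cb is any simple undirected path whose first edge points into Hw (i.e. leaves Hw via a parent).
Parents of Hw: {Bz, Mq, Tp}.
Enumerating:
  P1: Hw <- Mq -> Bz -> Lz -> Cb
  P2: Hw <- Mq -> Lz -> Cb
  P3: Hw <- Bz <- Mq -> Lz -> Cb
  P4: Hw <- Bz -> Lz -> Cb
  P5: Hw <- Tp -> Cb
That exhausts the simple backdoor paths. Count: 5.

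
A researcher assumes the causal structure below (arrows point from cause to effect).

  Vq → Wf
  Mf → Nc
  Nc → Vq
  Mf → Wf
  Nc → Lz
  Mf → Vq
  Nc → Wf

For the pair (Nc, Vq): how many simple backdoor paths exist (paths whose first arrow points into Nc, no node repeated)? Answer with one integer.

2

A backdoor path from Nc to Vq is any simple undirected path whose first edge points into Nc (i.e. leaves Nc via a parent).
Parents of Nc: {Mf}.
Enumerating:
  P1: Nc <- Mf -> Vq
  P2: Nc <- Mf -> Wf <- Vq
That exhausts the simple backdoor paths. Count: 2.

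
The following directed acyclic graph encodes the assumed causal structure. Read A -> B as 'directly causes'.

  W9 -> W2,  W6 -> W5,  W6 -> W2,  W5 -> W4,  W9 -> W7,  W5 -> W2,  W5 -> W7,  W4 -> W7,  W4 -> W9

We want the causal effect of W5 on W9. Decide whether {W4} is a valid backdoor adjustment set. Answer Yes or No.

No

Backdoor paths from W5 to W9 (paths whose first edge points into W5):
  P1: W5 <- W6 -> W2 <- W9
Condition 1 (no descendant of W5 in the set): FAILS — W4 is a descendant of W5.
Condition 2 (every backdoor path blocked by {W4}):
  P1: blocked at collider W2 (neither it nor any descendant is in the conditioning set).
{W4} does not satisfy the backdoor criterion.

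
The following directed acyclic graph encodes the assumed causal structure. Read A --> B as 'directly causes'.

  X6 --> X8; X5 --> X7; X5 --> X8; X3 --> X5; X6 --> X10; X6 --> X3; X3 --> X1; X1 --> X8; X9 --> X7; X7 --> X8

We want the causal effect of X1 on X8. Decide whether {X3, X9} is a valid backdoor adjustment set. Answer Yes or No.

Backdoor paths from X1 to X8 (paths whose first edge points into X1):
  P1: X1 <- X3 <- X6 -> X8
  P2: X1 <- X3 -> X5 -> X7 -> X8
  P3: X1 <- X3 -> X5 -> X8
Condition 1 (no descendant of X1 in the set): holds — descendants of X1 are {X8}; none are in {X3, X9}.
Condition 2 (every backdoor path blocked by {X3, X9}):
  P1: blocked at chain node X3 ∈ conditioning set.
  P2: blocked at fork node X3 ∈ conditioning set.
  P3: blocked at fork node X3 ∈ conditioning set.
{X3, X9} satisfies the backdoor criterion.

Yes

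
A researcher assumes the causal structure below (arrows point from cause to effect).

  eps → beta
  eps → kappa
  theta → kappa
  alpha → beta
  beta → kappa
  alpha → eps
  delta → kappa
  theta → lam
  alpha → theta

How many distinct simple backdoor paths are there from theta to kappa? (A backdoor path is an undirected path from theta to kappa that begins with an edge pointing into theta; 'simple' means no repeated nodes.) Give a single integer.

A backdoor path from theta to kappa is any simple undirected path whose first edge points into theta (i.e. leaves theta via a parent).
Parents of theta: {alpha}.
Enumerating:
  P1: theta <- alpha -> eps -> beta -> kappa
  P2: theta <- alpha -> eps -> kappa
  P3: theta <- alpha -> beta <- eps -> kappa
  P4: theta <- alpha -> beta -> kappa
That exhausts the simple backdoor paths. Count: 4.

4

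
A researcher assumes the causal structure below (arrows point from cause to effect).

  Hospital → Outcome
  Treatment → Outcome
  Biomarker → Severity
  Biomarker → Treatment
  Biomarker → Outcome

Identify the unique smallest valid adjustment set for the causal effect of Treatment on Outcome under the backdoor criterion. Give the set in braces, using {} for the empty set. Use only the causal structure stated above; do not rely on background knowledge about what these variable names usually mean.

Variables eligible for adjustment (non-descendants of Treatment, excluding Treatment and Outcome): {Biomarker, Hospital, Severity}.
Backdoor paths from Treatment to Outcome:
  P1: Treatment <- Biomarker -> Outcome
The empty set is not sufficient: P1 (Treatment <- Biomarker -> Outcome) has no collider blocking it and no conditioned non-collider, so it is open.
Try {Biomarker}:
  P1: blocked at fork node Biomarker ∈ conditioning set.
{Biomarker} contains no descendant of Treatment and blocks every backdoor path.
No other singleton works — e.g. {Hospital} leaves P1 open — so {Biomarker} is the unique smallest valid adjustment set.

{Biomarker}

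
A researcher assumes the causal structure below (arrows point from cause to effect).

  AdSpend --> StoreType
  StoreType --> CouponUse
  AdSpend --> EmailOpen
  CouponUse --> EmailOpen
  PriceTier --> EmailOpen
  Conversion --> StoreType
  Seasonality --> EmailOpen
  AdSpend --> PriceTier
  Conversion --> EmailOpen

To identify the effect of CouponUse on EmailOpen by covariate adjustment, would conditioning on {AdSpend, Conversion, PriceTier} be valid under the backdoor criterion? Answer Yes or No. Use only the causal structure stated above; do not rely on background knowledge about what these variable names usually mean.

Backdoor paths from CouponUse to EmailOpen (paths whose first edge points into CouponUse):
  P1: CouponUse <- StoreType <- AdSpend -> PriceTier -> EmailOpen
  P2: CouponUse <- StoreType <- AdSpend -> EmailOpen
  P3: CouponUse <- StoreType <- Conversion -> EmailOpen
Condition 1 (no descendant of CouponUse in the set): holds — descendants of CouponUse are {EmailOpen}; none are in {AdSpend, Conversion, PriceTier}.
Condition 2 (every backdoor path blocked by {AdSpend, Conversion, PriceTier}):
  P1: blocked at fork node AdSpend ∈ conditioning set.
  P2: blocked at fork node AdSpend ∈ conditioning set.
  P3: blocked at fork node Conversion ∈ conditioning set.
{AdSpend, Conversion, PriceTier} satisfies the backdoor criterion.

Yes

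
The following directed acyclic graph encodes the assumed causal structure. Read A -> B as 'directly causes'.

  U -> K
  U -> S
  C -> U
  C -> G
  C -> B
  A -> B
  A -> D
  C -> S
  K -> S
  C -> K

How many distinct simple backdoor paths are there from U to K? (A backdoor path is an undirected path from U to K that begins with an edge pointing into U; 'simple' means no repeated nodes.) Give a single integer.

A backdoor path from U to K is any simple undirected path whose first edge points into U (i.e. leaves U via a parent).
Parents of U: {C}.
Enumerating:
  P1: U <- C -> K
  P2: U <- C -> S <- K
That exhausts the simple backdoor paths. Count: 2.

2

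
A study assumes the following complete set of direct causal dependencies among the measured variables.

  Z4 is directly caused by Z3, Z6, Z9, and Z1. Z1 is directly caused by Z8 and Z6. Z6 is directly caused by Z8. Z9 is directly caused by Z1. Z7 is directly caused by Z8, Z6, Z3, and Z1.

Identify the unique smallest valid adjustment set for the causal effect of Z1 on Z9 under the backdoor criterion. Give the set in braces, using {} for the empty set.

{}

Variables eligible for adjustment (non-descendants of Z1, excluding Z1 and Z9): {Z3, Z6, Z8}.
Backdoor paths from Z1 to Z9:
  P1: Z1 <- Z8 -> Z6 -> Z7 <- Z3 -> Z4 <- Z9
  P2: Z1 <- Z8 -> Z6 -> Z4 <- Z9
  P3: Z1 <- Z8 -> Z7 <- Z6 -> Z4 <- Z9
  P4: Z1 <- Z8 -> Z7 <- Z3 -> Z4 <- Z9
  P5: Z1 <- Z6 <- Z8 -> Z7 <- Z3 -> Z4 <- Z9
  P6: Z1 <- Z6 -> Z7 <- Z3 -> Z4 <- Z9
  P7: Z1 <- Z6 -> Z4 <- Z9
Each backdoor path contains an unconditioned collider, so every path is already blocked with the empty conditioning set:
  P1: blocked at collider Z7 (neither it nor any descendant is in the conditioning set).
  P2: blocked at collider Z4 (neither it nor any descendant is in the conditioning set).
  P3: blocked at collider Z7 (neither it nor any descendant is in the conditioning set).
  P4: blocked at collider Z7 (neither it nor any descendant is in the conditioning set).
  P5: blocked at collider Z7 (neither it nor any descendant is in the conditioning set).
  P6: blocked at collider Z7 (neither it nor any descendant is in the conditioning set).
  P7: blocked at collider Z4 (neither it nor any descendant is in the conditioning set).
The empty set is therefore the unique smallest valid set.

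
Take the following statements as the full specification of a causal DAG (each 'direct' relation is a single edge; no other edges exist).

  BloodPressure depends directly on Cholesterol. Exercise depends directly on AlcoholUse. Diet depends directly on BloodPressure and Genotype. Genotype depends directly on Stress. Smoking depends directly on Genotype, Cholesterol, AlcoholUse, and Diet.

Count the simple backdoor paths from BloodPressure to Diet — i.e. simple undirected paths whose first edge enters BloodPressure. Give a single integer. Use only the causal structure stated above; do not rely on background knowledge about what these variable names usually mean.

A backdoor path from BloodPressure to Diet is any simple undirected path whose first edge points into BloodPressure (i.e. leaves BloodPressure via a parent).
Parents of BloodPressure: {Cholesterol}.
Enumerating:
  P1: BloodPressure <- Cholesterol -> Smoking <- Genotype -> Diet
  P2: BloodPressure <- Cholesterol -> Smoking <- Diet
That exhausts the simple backdoor paths. Count: 2.

2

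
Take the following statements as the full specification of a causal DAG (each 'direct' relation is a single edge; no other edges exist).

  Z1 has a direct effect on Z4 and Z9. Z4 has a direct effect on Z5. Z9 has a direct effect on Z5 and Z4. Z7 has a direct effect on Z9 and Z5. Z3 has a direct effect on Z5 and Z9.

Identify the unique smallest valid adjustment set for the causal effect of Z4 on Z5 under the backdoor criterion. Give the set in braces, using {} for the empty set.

Variables eligible for adjustment (non-descendants of Z4, excluding Z4 and Z5): {Z1, Z3, Z7, Z9}.
Backdoor paths from Z4 to Z5:
  P1: Z4 <- Z1 -> Z9 <- Z3 -> Z5
  P2: Z4 <- Z1 -> Z9 <- Z7 -> Z5
  P3: Z4 <- Z1 -> Z9 -> Z5
  P4: Z4 <- Z9 <- Z3 -> Z5
  P5: Z4 <- Z9 <- Z7 -> Z5
  P6: Z4 <- Z9 -> Z5
The empty set is not sufficient: P3 (Z4 <- Z1 -> Z9 -> Z5) has no collider blocking it and no conditioned non-collider, so it is open.
Try {Z1, Z9}:
  P1: blocked at fork node Z1 ∈ conditioning set.
  P2: blocked at fork node Z1 ∈ conditioning set.
  P3: blocked at fork node Z1 ∈ conditioning set.
  P4: blocked at chain node Z9 ∈ conditioning set.
  P5: blocked at chain node Z9 ∈ conditioning set.
  P6: blocked at fork node Z9 ∈ conditioning set.
{Z1, Z9} contains no descendant of Z4 and blocks every backdoor path.
Every element of {Z1, Z9} is needed (dropping Z1 leaves P1 open; dropping Z9 leaves P4 open), so no proper subset is valid.
Among all size-2 subsets of the eligible variables, only {Z1, Z9} blocks every backdoor path, so it is the unique smallest valid adjustment set.

{Z1, Z9}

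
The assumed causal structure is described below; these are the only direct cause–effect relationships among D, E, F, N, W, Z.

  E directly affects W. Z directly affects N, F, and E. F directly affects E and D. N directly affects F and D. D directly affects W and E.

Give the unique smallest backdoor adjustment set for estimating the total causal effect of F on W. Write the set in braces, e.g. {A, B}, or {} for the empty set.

Variables eligible for adjustment (non-descendants of F, excluding F and W): {N, Z}.
Backdoor paths from F to W:
  P1: F <- Z -> N -> D -> E -> W
  P2: F <- Z -> N -> D -> W
  P3: F <- Z -> E <- D -> W
  P4: F <- Z -> E -> W
  P5: F <- N <- Z -> E <- D -> W
  P6: F <- N <- Z -> E -> W
  P7: F <- N -> D -> E -> W
  P8: F <- N -> D -> W
The empty set is not sufficient: P1 (F <- Z -> N -> D -> E -> W) has no collider blocking it and no conditioned non-collider, so it is open.
Try {N, Z}:
  P1: blocked at fork node Z ∈ conditioning set.
  P2: blocked at fork node Z ∈ conditioning set.
  P3: blocked at fork node Z ∈ conditioning set.
  P4: blocked at fork node Z ∈ conditioning set.
  P5: blocked at chain node N ∈ conditioning set.
  P6: blocked at chain node N ∈ conditioning set.
  P7: blocked at fork node N ∈ conditioning set.
  P8: blocked at fork node N ∈ conditioning set.
{N, Z} contains no descendant of F and blocks every backdoor path.
Every element of {N, Z} is needed (dropping N leaves P7 open; dropping Z leaves P4 open), so no proper subset is valid.
Among all size-2 subsets of the eligible variables, only {N, Z} blocks every backdoor path, so it is the unique smallest valid adjustment set.

{N, Z}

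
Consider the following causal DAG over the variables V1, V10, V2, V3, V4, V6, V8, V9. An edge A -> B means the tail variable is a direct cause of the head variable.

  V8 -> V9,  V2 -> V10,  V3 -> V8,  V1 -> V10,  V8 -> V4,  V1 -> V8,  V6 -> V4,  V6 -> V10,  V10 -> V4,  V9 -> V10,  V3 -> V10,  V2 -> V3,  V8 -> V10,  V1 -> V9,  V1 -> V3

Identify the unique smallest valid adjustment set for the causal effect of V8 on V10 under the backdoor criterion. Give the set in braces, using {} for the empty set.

{V1, V3}

Variables eligible for adjustment (non-descendants of V8, excluding V8 and V10): {V1, V2, V3, V6}.
Backdoor paths from V8 to V10:
  P1: V8 <- V1 -> V3 <- V2 -> V10
  P2: V8 <- V1 -> V3 -> V10
  P3: V8 <- V1 -> V9 -> V10
  P4: V8 <- V1 -> V10
  P5: V8 <- V3 <- V1 -> V9 -> V10
  P6: V8 <- V3 <- V1 -> V10
  P7: V8 <- V3 <- V2 -> V10
  P8: V8 <- V3 -> V10
The empty set is not sufficient: P2 (V8 <- V1 -> V3 -> V10) has no collider blocking it and no conditioned non-collider, so it is open.
Try {V1, V3}:
  P1: blocked at fork node V1 ∈ conditioning set.
  P2: blocked at fork node V1 ∈ conditioning set.
  P3: blocked at fork node V1 ∈ conditioning set.
  P4: blocked at fork node V1 ∈ conditioning set.
  P5: blocked at chain node V3 ∈ conditioning set.
  P6: blocked at chain node V3 ∈ conditioning set.
  P7: blocked at chain node V3 ∈ conditioning set.
  P8: blocked at fork node V3 ∈ conditioning set.
{V1, V3} contains no descendant of V8 and blocks every backdoor path.
Every element of {V1, V3} is needed (dropping V1 leaves P1 open; dropping V3 leaves P7 open), so no proper subset is valid.
Among all size-2 subsets of the eligible variables, only {V1, V3} blocks every backdoor path, so it is the unique smallest valid adjustment set.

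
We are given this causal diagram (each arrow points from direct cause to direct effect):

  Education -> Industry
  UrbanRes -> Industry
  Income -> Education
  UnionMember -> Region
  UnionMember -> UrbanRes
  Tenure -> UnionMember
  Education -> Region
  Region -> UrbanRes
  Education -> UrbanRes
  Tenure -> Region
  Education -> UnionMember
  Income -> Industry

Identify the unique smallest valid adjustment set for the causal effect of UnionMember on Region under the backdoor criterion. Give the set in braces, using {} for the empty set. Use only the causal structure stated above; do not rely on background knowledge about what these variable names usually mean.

Variables eligible for adjustment (non-descendants of UnionMember, excluding UnionMember and Region): {Education, Income, Tenure}.
Backdoor paths from UnionMember to Region:
  P1: UnionMember <- Education <- Income -> Industry <- UrbanRes <- Region
  P2: UnionMember <- Education -> Region
  P3: UnionMember <- Education -> UrbanRes <- Region
  P4: UnionMember <- Education -> Industry <- UrbanRes <- Region
  P5: UnionMember <- Tenure -> Region
The empty set is not sufficient: P2 (UnionMember <- Education -> Region) has no collider blocking it and no conditioned non-collider, so it is open.
Try {Education, Tenure}:
  P1: blocked at chain node Education ∈ conditioning set.
  P2: blocked at fork node Education ∈ conditioning set.
  P3: blocked at fork node Education ∈ conditioning set.
  P4: blocked at fork node Education ∈ conditioning set.
  P5: blocked at fork node Tenure ∈ conditioning set.
{Education, Tenure} contains no descendant of UnionMember and blocks every backdoor path.
Every element of {Education, Tenure} is needed (dropping Education leaves P2 open; dropping Tenure leaves P5 open), so no proper subset is valid.
Among all size-2 subsets of the eligible variables, only {Education, Tenure} blocks every backdoor path, so it is the unique smallest valid adjustment set.

{Education, Tenure}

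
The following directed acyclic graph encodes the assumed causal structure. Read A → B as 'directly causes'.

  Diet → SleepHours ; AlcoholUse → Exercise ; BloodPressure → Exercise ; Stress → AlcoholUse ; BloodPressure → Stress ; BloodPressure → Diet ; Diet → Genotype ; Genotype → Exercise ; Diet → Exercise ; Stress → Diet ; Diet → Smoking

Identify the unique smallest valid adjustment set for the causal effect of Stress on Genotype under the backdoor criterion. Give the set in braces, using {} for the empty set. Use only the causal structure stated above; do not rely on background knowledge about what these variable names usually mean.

{BloodPressure}

Variables eligible for adjustment (non-descendants of Stress, excluding Stress and Genotype): {BloodPressure}.
Backdoor paths from Stress to Genotype:
  P1: Stress <- BloodPressure -> Diet -> Genotype
  P2: Stress <- BloodPressure -> Diet -> Exercise <- Genotype
  P3: Stress <- BloodPressure -> Exercise <- Diet -> Genotype
  P4: Stress <- BloodPressure -> Exercise <- Genotype
The empty set is not sufficient: P1 (Stress <- BloodPressure -> Diet -> Genotype) has no collider blocking it and no conditioned non-collider, so it is open.
Try {BloodPressure}:
  P1: blocked at fork node BloodPressure ∈ conditioning set.
  P2: blocked at fork node BloodPressure ∈ conditioning set.
  P3: blocked at fork node BloodPressure ∈ conditioning set.
  P4: blocked at fork node BloodPressure ∈ conditioning set.
{BloodPressure} contains no descendant of Stress and blocks every backdoor path.
{BloodPressure} is the unique smallest valid adjustment set.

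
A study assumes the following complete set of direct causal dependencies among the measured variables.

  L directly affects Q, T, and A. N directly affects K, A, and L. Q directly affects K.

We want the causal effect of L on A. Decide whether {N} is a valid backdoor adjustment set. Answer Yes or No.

Yes

Backdoor paths from L to A (paths whose first edge points into L):
  P1: L <- N -> A
Condition 1 (no descendant of L in the set): holds — descendants of L are {A, K, Q, T}; none are in {N}.
Condition 2 (every backdoor path blocked by {N}):
  P1: blocked at fork node N ∈ conditioning set.
{N} satisfies the backdoor criterion.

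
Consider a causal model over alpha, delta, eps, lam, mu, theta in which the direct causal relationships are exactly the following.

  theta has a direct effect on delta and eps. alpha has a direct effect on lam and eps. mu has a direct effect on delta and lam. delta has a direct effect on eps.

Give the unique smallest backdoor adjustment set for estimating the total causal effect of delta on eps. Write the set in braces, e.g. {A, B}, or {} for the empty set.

Variables eligible for adjustment (non-descendants of delta, excluding delta and eps): {alpha, lam, mu, theta}.
Backdoor paths from delta to eps:
  P1: delta <- mu -> lam <- alpha -> eps
  P2: delta <- theta -> eps
The empty set is not sufficient: P2 (delta <- theta -> eps) has no collider blocking it and no conditioned non-collider, so it is open.
Try {theta}:
  P1: blocked at collider lam (neither it nor any descendant is in the conditioning set).
  P2: blocked at fork node theta ∈ conditioning set.
{theta} contains no descendant of delta and blocks every backdoor path.
No other singleton works — e.g. {mu} leaves P2 open — so {theta} is the unique smallest valid adjustment set.

{theta}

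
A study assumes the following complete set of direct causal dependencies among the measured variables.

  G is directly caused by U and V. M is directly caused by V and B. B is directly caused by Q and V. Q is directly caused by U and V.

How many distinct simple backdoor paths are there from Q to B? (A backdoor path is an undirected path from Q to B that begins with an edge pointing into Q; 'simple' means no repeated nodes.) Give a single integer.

A backdoor path from Q to B is any simple undirected path whose first edge points into Q (i.e. leaves Q via a parent).
Parents of Q: {U, V}.
Enumerating:
  P1: Q <- U -> G <- V -> B
  P2: Q <- U -> G <- V -> M <- B
  P3: Q <- V -> B
  P4: Q <- V -> M <- B
That exhausts the simple backdoor paths. Count: 4.

4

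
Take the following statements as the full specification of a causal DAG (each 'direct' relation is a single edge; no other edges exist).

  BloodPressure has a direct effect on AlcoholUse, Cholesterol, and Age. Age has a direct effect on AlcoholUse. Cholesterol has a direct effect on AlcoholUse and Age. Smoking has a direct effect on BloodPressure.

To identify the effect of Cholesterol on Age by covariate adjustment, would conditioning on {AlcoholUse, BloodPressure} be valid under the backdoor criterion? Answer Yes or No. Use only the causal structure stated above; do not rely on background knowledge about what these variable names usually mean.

Backdoor paths from Cholesterol to Age (paths whose first edge points into Cholesterol):
  P1: Cholesterol <- BloodPressure -> Age
  P2: Cholesterol <- BloodPressure -> AlcoholUse <- Age
Condition 1 (no descendant of Cholesterol in the set): FAILS — AlcoholUse is a descendant of Cholesterol.
Condition 2 (every backdoor path blocked by {AlcoholUse, BloodPressure}):
  P1: blocked at fork node BloodPressure ∈ conditioning set.
  P2: blocked at fork node BloodPressure ∈ conditioning set.
{AlcoholUse, BloodPressure} does not satisfy the backdoor criterion.

No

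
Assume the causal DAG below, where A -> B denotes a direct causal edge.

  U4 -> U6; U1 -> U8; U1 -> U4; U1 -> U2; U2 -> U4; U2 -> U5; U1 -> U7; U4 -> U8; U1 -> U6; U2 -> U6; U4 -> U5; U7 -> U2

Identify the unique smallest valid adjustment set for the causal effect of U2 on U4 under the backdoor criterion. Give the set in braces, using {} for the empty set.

Variables eligible for adjustment (non-descendants of U2, excluding U2 and U4): {U1, U7}.
Backdoor paths from U2 to U4:
  P1: U2 <- U1 -> U4
  P2: U2 <- U1 -> U6 <- U4
  P3: U2 <- U1 -> U8 <- U4
  P4: U2 <- U7 <- U1 -> U4
  P5: U2 <- U7 <- U1 -> U6 <- U4
  P6: U2 <- U7 <- U1 -> U8 <- U4
The empty set is not sufficient: P1 (U2 <- U1 -> U4) has no collider blocking it and no conditioned non-collider, so it is open.
Try {U1}:
  P1: blocked at fork node U1 ∈ conditioning set.
  P2: blocked at fork node U1 ∈ conditioning set.
  P3: blocked at fork node U1 ∈ conditioning set.
  P4: blocked at fork node U1 ∈ conditioning set.
  P5: blocked at fork node U1 ∈ conditioning set.
  P6: blocked at fork node U1 ∈ conditioning set.
{U1} contains no descendant of U2 and blocks every backdoor path.
No other singleton works — e.g. {U7} leaves P1 open — so {U1} is the unique smallest valid adjustment set.

{U1}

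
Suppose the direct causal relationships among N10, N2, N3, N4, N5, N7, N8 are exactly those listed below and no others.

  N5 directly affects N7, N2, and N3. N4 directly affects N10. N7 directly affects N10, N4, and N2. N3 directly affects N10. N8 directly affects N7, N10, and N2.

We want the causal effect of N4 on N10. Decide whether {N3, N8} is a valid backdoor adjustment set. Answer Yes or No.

Backdoor paths from N4 to N10 (paths whose first edge points into N4):
  P1: N4 <- N7 <- N8 -> N2 <- N5 -> N3 -> N10
  P2: N4 <- N7 <- N8 -> N10
  P3: N4 <- N7 <- N5 -> N2 <- N8 -> N10
  P4: N4 <- N7 <- N5 -> N3 -> N10
  P5: N4 <- N7 -> N2 <- N8 -> N10
  P6: N4 <- N7 -> N2 <- N5 -> N3 -> N10
  P7: N4 <- N7 -> N10
Condition 1 (no descendant of N4 in the set): holds — descendants of N4 are {N10}; none are in {N3, N8}.
Condition 2 (every backdoor path blocked by {N3, N8}):
  P1: blocked at fork node N8 ∈ conditioning set.
  P2: blocked at fork node N8 ∈ conditioning set.
  P3: blocked at collider N2 (neither it nor any descendant is in the conditioning set).
  P4: blocked at chain node N3 ∈ conditioning set.
  P5: blocked at collider N2 (neither it nor any descendant is in the conditioning set).
  P6: blocked at collider N2 (neither it nor any descendant is in the conditioning set).
  P7: open — no interior node is in the conditioning set.
{N3, N8} does not satisfy the backdoor criterion.

No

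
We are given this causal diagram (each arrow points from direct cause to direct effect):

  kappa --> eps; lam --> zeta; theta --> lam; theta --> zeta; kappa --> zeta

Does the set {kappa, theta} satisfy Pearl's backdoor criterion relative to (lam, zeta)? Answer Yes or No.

Backdoor paths from lam to zeta (paths whose first edge points into lam):
  P1: lam <- theta -> zeta
Condition 1 (no descendant of lam in the set): holds — descendants of lam are {zeta}; none are in {kappa, theta}.
Condition 2 (every backdoor path blocked by {kappa, theta}):
  P1: blocked at fork node theta ∈ conditioning set.
{kappa, theta} satisfies the backdoor criterion.

Yes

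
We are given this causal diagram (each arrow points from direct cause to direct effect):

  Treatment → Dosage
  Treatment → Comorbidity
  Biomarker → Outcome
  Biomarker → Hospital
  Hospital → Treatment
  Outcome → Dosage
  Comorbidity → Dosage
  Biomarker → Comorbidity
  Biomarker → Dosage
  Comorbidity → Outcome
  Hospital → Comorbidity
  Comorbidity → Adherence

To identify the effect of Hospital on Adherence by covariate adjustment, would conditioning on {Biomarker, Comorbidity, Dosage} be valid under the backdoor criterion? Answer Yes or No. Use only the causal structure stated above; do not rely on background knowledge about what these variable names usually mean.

Backdoor paths from Hospital to Adherence (paths whose first edge points into Hospital):
  P1: Hospital <- Biomarker -> Comorbidity -> Adherence
  P2: Hospital <- Biomarker -> Outcome <- Comorbidity -> Adherence
  P3: Hospital <- Biomarker -> Outcome -> Dosage <- Treatment -> Comorbidity -> Adherence
  P4: Hospital <- Biomarker -> Outcome -> Dosage <- Comorbidity -> Adherence
  P5: Hospital <- Biomarker -> Dosage <- Treatment -> Comorbidity -> Adherence
  P6: Hospital <- Biomarker -> Dosage <- Comorbidity -> Adherence
  P7: Hospital <- Biomarker -> Dosage <- Outcome <- Comorbidity -> Adherence
Condition 1 (no descendant of Hospital in the set): FAILS — Comorbidity and Dosage are descendants of Hospital.
Condition 2 (every backdoor path blocked by {Biomarker, Comorbidity, Dosage}):
  P1: blocked at fork node Biomarker ∈ conditioning set.
  P2: blocked at fork node Biomarker ∈ conditioning set.
  P3: blocked at fork node Biomarker ∈ conditioning set.
  P4: blocked at fork node Biomarker ∈ conditioning set.
  P5: blocked at fork node Biomarker ∈ conditioning set.
  P6: blocked at fork node Biomarker ∈ conditioning set.
  P7: blocked at fork node Biomarker ∈ conditioning set.
{Biomarker, Comorbidity, Dosage} does not satisfy the backdoor criterion.

No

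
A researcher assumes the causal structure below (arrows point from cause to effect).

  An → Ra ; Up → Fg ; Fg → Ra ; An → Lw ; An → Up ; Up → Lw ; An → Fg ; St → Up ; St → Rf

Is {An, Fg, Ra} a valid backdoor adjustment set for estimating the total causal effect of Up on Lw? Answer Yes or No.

Backdoor paths from Up to Lw (paths whose first edge points into Up):
  P1: Up <- An -> Lw
Condition 1 (no descendant of Up in the set): FAILS — Fg and Ra are descendants of Up.
Condition 2 (every backdoor path blocked by {An, Fg, Ra}):
  P1: blocked at fork node An ∈ conditioning set.
{An, Fg, Ra} does not satisfy the backdoor criterion.

No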